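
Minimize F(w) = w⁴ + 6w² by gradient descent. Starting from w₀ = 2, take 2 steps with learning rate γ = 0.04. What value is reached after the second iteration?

-0.12258816

F′(w) = 4w³ + 12w
w₁ = 2 − 0.04·56 = -0.24
w₂ = -0.24 − 0.04·(-2.935296) = -0.12258816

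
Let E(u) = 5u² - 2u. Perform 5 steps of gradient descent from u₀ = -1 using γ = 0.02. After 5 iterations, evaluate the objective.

0.57309411328

E′(u) = 10u - 2
Step 1: E′(-1) = -12; u₁ = -1 − 0.02·(-12) = -0.76
Step 2: E′(-0.76) = -9.6; u₂ = -0.76 − 0.02·(-9.6) = -0.568
Step 3: E′(-0.568) = -7.68; u₃ = -0.568 − 0.02·(-7.68) = -0.4144
Step 4: E′(-0.4144) = -6.144; u₄ = -0.4144 − 0.02·(-6.144) = -0.29152
Step 5: E′(-0.29152) = -4.9152; u₅ = -0.29152 − 0.02·(-4.9152) = -0.193216
E(-0.193216) = 0.57309411328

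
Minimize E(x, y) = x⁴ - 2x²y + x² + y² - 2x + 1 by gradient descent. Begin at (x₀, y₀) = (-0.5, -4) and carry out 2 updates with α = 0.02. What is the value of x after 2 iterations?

∇E = (4x³ - 4xy + 2x - 2, -2x² + 2y)
(x₁, y₁) = (-0.5, -4) − 0.02·(-11.5, -8.5) = (-0.27, -3.83)
(x₂, y₂) = (-0.27, -3.83) − 0.02·(-6.755132, -7.8058) = (-0.13489736, -3.673884)
x = -0.13489736

-0.13489736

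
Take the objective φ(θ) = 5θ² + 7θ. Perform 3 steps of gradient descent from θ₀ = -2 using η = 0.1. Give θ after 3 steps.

φ′(θ) = 10θ + 7
θ₁ = -2 − 0.1·(-13) = -0.7
θ₂ = -0.7 − 0.1·0 = -0.7
θ₃ = -0.7 − 0.1·0 = -0.7

-0.7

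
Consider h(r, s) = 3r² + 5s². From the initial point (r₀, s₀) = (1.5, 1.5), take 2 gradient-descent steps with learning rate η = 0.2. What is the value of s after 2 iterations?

1.5

∇h = (6r, 10s)
Step 1: at (1.5, 1.5), ∇h = (9, 15) → (1.5, 1.5) − 0.2·(9, 15) = (-0.3, -1.5)
Step 2: at (-0.3, -1.5), ∇h = (-1.8, -15) → (-0.3, -1.5) − 0.2·(-1.8, -15) = (0.06, 1.5)
s = 1.5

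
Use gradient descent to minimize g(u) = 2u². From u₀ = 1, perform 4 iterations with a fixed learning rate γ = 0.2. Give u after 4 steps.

g′(u) = 4u
Step 1: g′(1) = 4; u₁ = 1 − 0.2·4 = 0.2
Step 2: g′(0.2) = 0.8; u₂ = 0.2 − 0.2·0.8 = 0.04
Step 3: g′(0.04) = 0.16; u₃ = 0.04 − 0.2·0.16 = 0.008
Step 4: g′(0.008) = 0.032; u₄ = 0.008 − 0.2·0.032 = 0.0016

0.0016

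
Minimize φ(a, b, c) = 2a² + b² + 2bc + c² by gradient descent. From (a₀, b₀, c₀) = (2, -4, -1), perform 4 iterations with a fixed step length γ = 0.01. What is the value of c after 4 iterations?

-0.6233664

∇φ = (4a, 2b + 2c, 2b + 2c)
Step 1: at (2, -4, -1), ∇φ = (8, -10, -10) → (2, -4, -1) − 0.01·(8, -10, -10) = (1.92, -3.9, -0.9)
Step 2: at (1.92, -3.9, -0.9), ∇φ = (7.68, -9.6, -9.6) → (1.92, -3.9, -0.9) − 0.01·(7.68, -9.6, -9.6) = (1.8432, -3.804, -0.804)
Step 3: at (1.8432, -3.804, -0.804), ∇φ = (7.3728, -9.216, -9.216) → (1.8432, -3.804, -0.804) − 0.01·(7.3728, -9.216, -9.216) = (1.769472, -3.71184, -0.71184)
Step 4: at (1.769472, -3.71184, -0.71184), ∇φ = (7.077888, -8.84736, -8.84736) → (1.769472, -3.71184, -0.71184) − 0.01·(7.077888, -8.84736, -8.84736) = (1.69869312, -3.6233664, -0.6233664)
c = -0.6233664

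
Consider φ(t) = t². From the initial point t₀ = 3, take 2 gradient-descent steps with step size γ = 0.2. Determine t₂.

1.08

φ′(t) = 2t
t₁ = 3 − 0.2·6 = 1.8
t₂ = 1.8 − 0.2·3.6 = 1.08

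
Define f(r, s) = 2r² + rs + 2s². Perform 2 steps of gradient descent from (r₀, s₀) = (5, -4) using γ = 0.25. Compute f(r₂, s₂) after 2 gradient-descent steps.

0.2421875

∇f = (4r + s, r + 4s)
(r₁, s₁) = (5, -4) − 0.25·(16, -11) = (1, -1.25)
(r₂, s₂) = (1, -1.25) − 0.25·(2.75, -4) = (0.3125, -0.25)
f(0.3125, -0.25) = 0.2421875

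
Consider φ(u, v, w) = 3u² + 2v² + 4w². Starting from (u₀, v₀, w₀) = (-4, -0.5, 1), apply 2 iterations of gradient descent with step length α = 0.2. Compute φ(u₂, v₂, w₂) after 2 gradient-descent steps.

∇φ = (6u, 4v, 8w)
(u₁, v₁, w₁) = (-4, -0.5, 1) − 0.2·(-24, -2, 8) = (0.8, -0.1, -0.6)
(u₂, v₂, w₂) = (0.8, -0.1, -0.6) − 0.2·(4.8, -0.4, -4.8) = (-0.16, -0.02, 0.36)
φ(-0.16, -0.02, 0.36) = 0.596

0.596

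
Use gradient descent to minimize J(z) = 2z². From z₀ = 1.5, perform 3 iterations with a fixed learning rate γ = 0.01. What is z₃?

1.327104

J′(z) = 4z
Step 1: J′(1.5) = 6; z₁ = 1.5 − 0.01·6 = 1.44
Step 2: J′(1.44) = 5.76; z₂ = 1.44 − 0.01·5.76 = 1.3824
Step 3: J′(1.3824) = 5.5296; z₃ = 1.3824 − 0.01·5.5296 = 1.327104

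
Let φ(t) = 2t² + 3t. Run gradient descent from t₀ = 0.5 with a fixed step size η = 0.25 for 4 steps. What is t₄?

φ′(t) = 4t + 3
t₁ = 0.5 − 0.25·5 = -0.75
t₂ = -0.75 − 0.25·0 = -0.75
t₃ = -0.75 − 0.25·0 = -0.75
t₄ = -0.75 − 0.25·0 = -0.75

-0.75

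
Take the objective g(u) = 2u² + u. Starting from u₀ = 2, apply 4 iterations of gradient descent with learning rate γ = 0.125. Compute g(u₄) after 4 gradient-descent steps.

-0.08544921875

g′(u) = 4u + 1
u₁ = 2 − 0.125·9 = 0.875
u₂ = 0.875 − 0.125·4.5 = 0.3125
u₃ = 0.3125 − 0.125·2.25 = 0.03125
u₄ = 0.03125 − 0.125·1.125 = -0.109375
g(-0.109375) = -0.08544921875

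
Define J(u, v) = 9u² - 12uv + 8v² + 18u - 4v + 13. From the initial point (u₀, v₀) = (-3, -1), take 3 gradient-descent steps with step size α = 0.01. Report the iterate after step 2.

∇J = (18u - 12v + 18, -12u + 16v - 4)
(u₁, v₁) = (-3, -1) − 0.01·(-24, 16) = (-2.76, -1.16)
(u₂, v₂) = (-2.76, -1.16) − 0.01·(-17.76, 10.56) = (-2.5824, -1.2656)

(-2.5824, -1.2656)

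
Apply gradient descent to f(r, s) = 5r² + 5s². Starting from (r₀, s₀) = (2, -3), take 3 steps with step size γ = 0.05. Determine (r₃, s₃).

(0.25, -0.375)

∇f = (10r, 10s)
(r₁, s₁) = (2, -3) − 0.05·(20, -30) = (1, -1.5)
(r₂, s₂) = (1, -1.5) − 0.05·(10, -15) = (0.5, -0.75)
(r₃, s₃) = (0.5, -0.75) − 0.05·(5, -7.5) = (0.25, -0.375)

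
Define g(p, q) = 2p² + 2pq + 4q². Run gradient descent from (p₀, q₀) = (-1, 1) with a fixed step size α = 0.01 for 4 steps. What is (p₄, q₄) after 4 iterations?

(-0.91800464, 0.78499088)

∇g = (4p + 2q, 2p + 8q)
(p₁, q₁) = (-1, 1) − 0.01·(-2, 6) = (-0.98, 0.94)
(p₂, q₂) = (-0.98, 0.94) − 0.01·(-2.04, 5.56) = (-0.9596, 0.8844)
(p₃, q₃) = (-0.9596, 0.8844) − 0.01·(-2.0696, 5.156) = (-0.938904, 0.83284)
(p₄, q₄) = (-0.938904, 0.83284) − 0.01·(-2.089936, 4.784912) = (-0.91800464, 0.78499088)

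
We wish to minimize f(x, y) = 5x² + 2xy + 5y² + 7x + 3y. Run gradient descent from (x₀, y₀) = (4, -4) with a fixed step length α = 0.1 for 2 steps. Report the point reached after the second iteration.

(-0.48, -0.32)

∇f = (10x + 2y + 7, 2x + 10y + 3)
(x₁, y₁) = (4, -4) − 0.1·(39, -29) = (0.1, -1.1)
(x₂, y₂) = (0.1, -1.1) − 0.1·(5.8, -7.8) = (-0.48, -0.32)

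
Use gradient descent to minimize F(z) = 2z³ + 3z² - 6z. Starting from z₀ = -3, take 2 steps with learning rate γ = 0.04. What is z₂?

-7.1856

F′(z) = 6z² + 6z - 6
z₁ = -3 − 0.04·30 = -4.2
z₂ = -4.2 − 0.04·74.64 = -7.1856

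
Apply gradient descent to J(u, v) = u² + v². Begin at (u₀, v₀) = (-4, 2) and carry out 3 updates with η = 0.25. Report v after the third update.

0.25

∇J = (2u, 2v)
(u₁, v₁) = (-4, 2) − 0.25·(-8, 4) = (-2, 1)
(u₂, v₂) = (-2, 1) − 0.25·(-4, 2) = (-1, 0.5)
(u₃, v₃) = (-1, 0.5) − 0.25·(-2, 1) = (-0.5, 0.25)
v = 0.25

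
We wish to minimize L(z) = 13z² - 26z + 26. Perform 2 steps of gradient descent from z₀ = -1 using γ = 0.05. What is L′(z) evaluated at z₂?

L′(z) = 26z - 26
z₁ = -1 − 0.05·(-52) = 1.6
z₂ = 1.6 − 0.05·15.6 = 0.82
L′(z) at (0.82) = -4.68

-4.68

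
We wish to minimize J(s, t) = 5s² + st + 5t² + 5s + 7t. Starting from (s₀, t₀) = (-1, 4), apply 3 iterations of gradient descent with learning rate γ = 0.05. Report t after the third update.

∇J = (10s + t + 5, s + 10t + 7)
(s₁, t₁) = (-1, 4) − 0.05·(-1, 46) = (-0.95, 1.7)
(s₂, t₂) = (-0.95, 1.7) − 0.05·(-2.8, 23.05) = (-0.81, 0.5475)
(s₃, t₃) = (-0.81, 0.5475) − 0.05·(-2.5525, 11.665) = (-0.682375, -0.03575)
t = -0.03575

-0.03575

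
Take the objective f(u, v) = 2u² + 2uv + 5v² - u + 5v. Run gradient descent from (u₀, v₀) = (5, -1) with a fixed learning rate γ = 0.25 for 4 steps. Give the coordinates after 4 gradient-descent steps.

(2.53125, 5.90625)

∇f = (4u + 2v - 1, 2u + 10v + 5)
(u₁, v₁) = (5, -1) − 0.25·(17, 5) = (0.75, -2.25)
(u₂, v₂) = (0.75, -2.25) − 0.25·(-2.5, -16) = (1.375, 1.75)
(u₃, v₃) = (1.375, 1.75) − 0.25·(8, 25.25) = (-0.625, -4.5625)
(u₄, v₄) = (-0.625, -4.5625) − 0.25·(-12.625, -41.875) = (2.53125, 5.90625)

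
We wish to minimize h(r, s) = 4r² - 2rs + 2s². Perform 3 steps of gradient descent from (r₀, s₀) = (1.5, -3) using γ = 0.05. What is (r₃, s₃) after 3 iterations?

∇h = (8r - 2s, -2r + 4s)
(r₁, s₁) = (1.5, -3) − 0.05·(18, -15) = (0.6, -2.25)
(r₂, s₂) = (0.6, -2.25) − 0.05·(9.3, -10.2) = (0.135, -1.74)
(r₃, s₃) = (0.135, -1.74) − 0.05·(4.56, -7.23) = (-0.093, -1.3785)

(-0.093, -1.3785)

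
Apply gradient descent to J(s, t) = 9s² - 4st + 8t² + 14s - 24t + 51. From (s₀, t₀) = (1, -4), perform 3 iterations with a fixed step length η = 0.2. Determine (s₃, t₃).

∇J = (18s - 4t + 14, -4s + 16t - 24)
(s₁, t₁) = (1, -4) − 0.2·(48, -92) = (-8.6, 14.4)
(s₂, t₂) = (-8.6, 14.4) − 0.2·(-198.4, 240.8) = (31.08, -33.76)
(s₃, t₃) = (31.08, -33.76) − 0.2·(708.48, -688.48) = (-110.616, 103.936)

(-110.616, 103.936)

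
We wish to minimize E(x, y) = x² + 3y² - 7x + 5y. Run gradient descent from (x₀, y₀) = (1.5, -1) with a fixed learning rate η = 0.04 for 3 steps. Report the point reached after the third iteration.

(1.942624, -0.906496)

∇E = (2x - 7, 6y + 5)
(x₁, y₁) = (1.5, -1) − 0.04·(-4, -1) = (1.66, -0.96)
(x₂, y₂) = (1.66, -0.96) − 0.04·(-3.68, -0.76) = (1.8072, -0.9296)
(x₃, y₃) = (1.8072, -0.9296) − 0.04·(-3.3856, -0.5776) = (1.942624, -0.906496)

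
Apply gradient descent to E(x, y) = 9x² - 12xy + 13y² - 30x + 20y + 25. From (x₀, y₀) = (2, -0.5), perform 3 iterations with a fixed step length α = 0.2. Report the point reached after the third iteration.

(-71.536, 101.588)

∇E = (18x - 12y - 30, -12x + 26y + 20)
(x₁, y₁) = (2, -0.5) − 0.2·(12, -17) = (-0.4, 2.9)
(x₂, y₂) = (-0.4, 2.9) − 0.2·(-72, 100.2) = (14, -17.14)
(x₃, y₃) = (14, -17.14) − 0.2·(427.68, -593.64) = (-71.536, 101.588)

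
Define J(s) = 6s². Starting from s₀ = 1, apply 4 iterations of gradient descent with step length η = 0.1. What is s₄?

0.0016

J′(s) = 12s
Step 1: J′(1) = 12; s₁ = 1 − 0.1·12 = -0.2
Step 2: J′(-0.2) = -2.4; s₂ = -0.2 − 0.1·(-2.4) = 0.04
Step 3: J′(0.04) = 0.48; s₃ = 0.04 − 0.1·0.48 = -0.008
Step 4: J′(-0.008) = -0.096; s₄ = -0.008 − 0.1·(-0.096) = 0.0016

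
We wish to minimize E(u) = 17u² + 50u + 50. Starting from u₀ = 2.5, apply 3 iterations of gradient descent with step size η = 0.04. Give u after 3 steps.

-1.65584

E′(u) = 34u + 50
Step 1: E′(2.5) = 135; u₁ = 2.5 − 0.04·135 = -2.9
Step 2: E′(-2.9) = -48.6; u₂ = -2.9 − 0.04·(-48.6) = -0.956
Step 3: E′(-0.956) = 17.496; u₃ = -0.956 − 0.04·17.496 = -1.65584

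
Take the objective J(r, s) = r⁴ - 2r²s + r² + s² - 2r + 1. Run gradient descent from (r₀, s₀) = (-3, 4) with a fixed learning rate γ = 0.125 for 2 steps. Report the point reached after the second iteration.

(-64.375, 11.5)

∇J = (4r³ - 4rs + 2r - 2, -2r² + 2s)
(r₁, s₁) = (-3, 4) − 0.125·(-68, -10) = (5.5, 5.25)
(r₂, s₂) = (5.5, 5.25) − 0.125·(559, -50) = (-64.375, 11.5)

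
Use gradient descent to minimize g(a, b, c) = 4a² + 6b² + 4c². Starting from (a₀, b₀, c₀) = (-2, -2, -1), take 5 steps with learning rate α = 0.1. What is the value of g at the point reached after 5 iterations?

0.0000045056

∇g = (8a, 12b, 8c)
(a₁, b₁, c₁) = (-2, -2, -1) − 0.1·(-16, -24, -8) = (-0.4, 0.4, -0.2)
(a₂, b₂, c₂) = (-0.4, 0.4, -0.2) − 0.1·(-3.2, 4.8, -1.6) = (-0.08, -0.08, -0.04)
(a₃, b₃, c₃) = (-0.08, -0.08, -0.04) − 0.1·(-0.64, -0.96, -0.32) = (-0.016, 0.016, -0.008)
(a₄, b₄, c₄) = (-0.016, 0.016, -0.008) − 0.1·(-0.128, 0.192, -0.064) = (-0.0032, -0.0032, -0.0016)
(a₅, b₅, c₅) = (-0.0032, -0.0032, -0.0016) − 0.1·(-0.0256, -0.0384, -0.0128) = (-0.00064, 0.00064, -0.00032)
g(-0.00064, 0.00064, -0.00032) = 0.0000045056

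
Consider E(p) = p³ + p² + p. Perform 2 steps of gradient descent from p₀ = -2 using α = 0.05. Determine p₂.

-3.155375

E′(p) = 3p² + 2p + 1
Step 1: E′(-2) = 9; p₁ = -2 − 0.05·9 = -2.45
Step 2: E′(-2.45) = 14.1075; p₂ = -2.45 − 0.05·14.1075 = -3.155375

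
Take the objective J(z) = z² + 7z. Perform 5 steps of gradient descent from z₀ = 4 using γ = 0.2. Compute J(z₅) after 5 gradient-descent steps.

-11.90987776

J′(z) = 2z + 7
Step 1: J′(4) = 15; z₁ = 4 − 0.2·15 = 1
Step 2: J′(1) = 9; z₂ = 1 − 0.2·9 = -0.8
Step 3: J′(-0.8) = 5.4; z₃ = -0.8 − 0.2·5.4 = -1.88
Step 4: J′(-1.88) = 3.24; z₄ = -1.88 − 0.2·3.24 = -2.528
Step 5: J′(-2.528) = 1.944; z₅ = -2.528 − 0.2·1.944 = -2.9168
J(-2.9168) = -11.90987776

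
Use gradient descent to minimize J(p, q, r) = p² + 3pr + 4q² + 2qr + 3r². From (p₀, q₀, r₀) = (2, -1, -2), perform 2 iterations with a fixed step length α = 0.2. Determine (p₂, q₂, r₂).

(1.68, -0.68, -1.92)

∇J = (2p + 3r, 8q + 2r, 3p + 2q + 6r)
Step 1: at (2, -1, -2), ∇J = (-2, -12, -8) → (2, -1, -2) − 0.2·(-2, -12, -8) = (2.4, 1.4, -0.4)
Step 2: at (2.4, 1.4, -0.4), ∇J = (3.6, 10.4, 7.6) → (2.4, 1.4, -0.4) − 0.2·(3.6, 10.4, 7.6) = (1.68, -0.68, -1.92)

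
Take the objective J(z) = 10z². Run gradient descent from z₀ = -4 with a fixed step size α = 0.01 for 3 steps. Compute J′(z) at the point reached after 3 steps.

-40.96

J′(z) = 20z
z₁ = -4 − 0.01·(-80) = -3.2
z₂ = -3.2 − 0.01·(-64) = -2.56
z₃ = -2.56 − 0.01·(-51.2) = -2.048
J′(z) at (-2.048) = -40.96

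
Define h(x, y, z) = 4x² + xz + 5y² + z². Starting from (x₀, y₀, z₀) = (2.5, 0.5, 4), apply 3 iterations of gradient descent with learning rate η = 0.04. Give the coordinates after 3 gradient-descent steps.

∇h = (8x + z, 10y, x + 2z)
Step 1: at (2.5, 0.5, 4), ∇h = (24, 5, 10.5) → (2.5, 0.5, 4) − 0.04·(24, 5, 10.5) = (1.54, 0.3, 3.58)
Step 2: at (1.54, 0.3, 3.58), ∇h = (15.9, 3, 8.7) → (1.54, 0.3, 3.58) − 0.04·(15.9, 3, 8.7) = (0.904, 0.18, 3.232)
Step 3: at (0.904, 0.18, 3.232), ∇h = (10.464, 1.8, 7.368) → (0.904, 0.18, 3.232) − 0.04·(10.464, 1.8, 7.368) = (0.48544, 0.108, 2.93728)

(0.48544, 0.108, 2.93728)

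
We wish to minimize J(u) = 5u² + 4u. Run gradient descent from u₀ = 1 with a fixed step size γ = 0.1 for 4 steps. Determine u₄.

-0.4

J′(u) = 10u + 4
u₁ = 1 − 0.1·14 = -0.4
u₂ = -0.4 − 0.1·0 = -0.4
u₃ = -0.4 − 0.1·0 = -0.4
u₄ = -0.4 − 0.1·0 = -0.4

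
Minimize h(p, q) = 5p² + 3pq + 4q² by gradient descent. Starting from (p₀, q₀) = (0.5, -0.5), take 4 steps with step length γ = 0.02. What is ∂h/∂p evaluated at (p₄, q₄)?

1.81645112

∇h = (10p + 3q, 3p + 8q)
(p₁, q₁) = (0.5, -0.5) − 0.02·(3.5, -2.5) = (0.43, -0.45)
(p₂, q₂) = (0.43, -0.45) − 0.02·(2.95, -2.31) = (0.371, -0.4038)
(p₃, q₃) = (0.371, -0.4038) − 0.02·(2.4986, -2.1174) = (0.321028, -0.361452)
(p₄, q₄) = (0.321028, -0.361452) − 0.02·(2.125924, -1.928532) = (0.27850952, -0.32288136)
∂h/∂p at (0.27850952, -0.32288136) = 1.81645112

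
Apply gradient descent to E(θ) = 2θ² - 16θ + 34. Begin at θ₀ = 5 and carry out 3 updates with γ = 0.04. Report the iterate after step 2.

4.7056

E′(θ) = 4θ - 16
θ₁ = 5 − 0.04·4 = 4.84
θ₂ = 4.84 − 0.04·3.36 = 4.7056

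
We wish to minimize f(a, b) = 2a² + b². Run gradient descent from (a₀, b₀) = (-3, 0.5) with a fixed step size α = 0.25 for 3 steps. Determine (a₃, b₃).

∇f = (4a, 2b)
Step 1: at (-3, 0.5), ∇f = (-12, 1) → (-3, 0.5) − 0.25·(-12, 1) = (0, 0.25)
Step 2: at (0, 0.25), ∇f = (0, 0.5) → (0, 0.25) − 0.25·(0, 0.5) = (0, 0.125)
Step 3: at (0, 0.125), ∇f = (0, 0.25) → (0, 0.125) − 0.25·(0, 0.25) = (0, 0.0625)

(0, 0.0625)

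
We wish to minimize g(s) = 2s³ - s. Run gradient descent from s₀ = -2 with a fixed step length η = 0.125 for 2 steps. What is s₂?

-22.57421875

g′(s) = 6s² - 1
s₁ = -2 − 0.125·23 = -4.875
s₂ = -4.875 − 0.125·141.59375 = -22.57421875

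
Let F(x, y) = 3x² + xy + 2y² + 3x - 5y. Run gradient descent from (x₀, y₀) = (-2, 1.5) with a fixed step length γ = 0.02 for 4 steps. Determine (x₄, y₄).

∇F = (6x + y + 3, x + 4y - 5)
(x₁, y₁) = (-2, 1.5) − 0.02·(-7.5, -1) = (-1.85, 1.52)
(x₂, y₂) = (-1.85, 1.52) − 0.02·(-6.58, -0.77) = (-1.7184, 1.5354)
(x₃, y₃) = (-1.7184, 1.5354) − 0.02·(-5.775, -0.5768) = (-1.6029, 1.546936)
(x₄, y₄) = (-1.6029, 1.546936) − 0.02·(-5.070464, -0.415156) = (-1.50149072, 1.55523912)

(-1.50149072, 1.55523912)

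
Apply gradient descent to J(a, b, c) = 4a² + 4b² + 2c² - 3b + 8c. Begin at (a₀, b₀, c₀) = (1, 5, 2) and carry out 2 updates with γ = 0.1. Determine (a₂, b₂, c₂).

∇J = (8a, 8b - 3, 4c + 8)
Step 1: at (1, 5, 2), ∇J = (8, 37, 16) → (1, 5, 2) − 0.1·(8, 37, 16) = (0.2, 1.3, 0.4)
Step 2: at (0.2, 1.3, 0.4), ∇J = (1.6, 7.4, 9.6) → (0.2, 1.3, 0.4) − 0.1·(1.6, 7.4, 9.6) = (0.04, 0.56, -0.56)

(0.04, 0.56, -0.56)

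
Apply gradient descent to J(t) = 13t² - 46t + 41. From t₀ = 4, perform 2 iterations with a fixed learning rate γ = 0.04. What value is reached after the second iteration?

1.7728

J′(t) = 26t - 46
Step 1: J′(4) = 58; t₁ = 4 − 0.04·58 = 1.68
Step 2: J′(1.68) = -2.32; t₂ = 1.68 − 0.04·(-2.32) = 1.7728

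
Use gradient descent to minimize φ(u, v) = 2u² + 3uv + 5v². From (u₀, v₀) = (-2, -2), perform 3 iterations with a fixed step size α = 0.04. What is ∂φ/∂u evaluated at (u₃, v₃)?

∇φ = (4u + 3v, 3u + 10v)
(u₁, v₁) = (-2, -2) − 0.04·(-14, -26) = (-1.44, -0.96)
(u₂, v₂) = (-1.44, -0.96) − 0.04·(-8.64, -13.92) = (-1.0944, -0.4032)
(u₃, v₃) = (-1.0944, -0.4032) − 0.04·(-5.5872, -7.3152) = (-0.870912, -0.110592)
∂φ/∂u at (-0.870912, -0.110592) = -3.815424

-3.815424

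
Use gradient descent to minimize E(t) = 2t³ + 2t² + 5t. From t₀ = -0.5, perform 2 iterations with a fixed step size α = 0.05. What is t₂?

-0.9876875

E′(t) = 6t² + 4t + 5
t₁ = -0.5 − 0.05·4.5 = -0.725
t₂ = -0.725 − 0.05·5.25375 = -0.9876875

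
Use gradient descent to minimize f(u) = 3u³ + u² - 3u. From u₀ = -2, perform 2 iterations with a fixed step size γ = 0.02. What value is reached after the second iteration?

f′(u) = 9u² + 2u - 3
Step 1: f′(-2) = 29; u₁ = -2 − 0.02·29 = -2.58
Step 2: f′(-2.58) = 51.7476; u₂ = -2.58 − 0.02·51.7476 = -3.614952

-3.614952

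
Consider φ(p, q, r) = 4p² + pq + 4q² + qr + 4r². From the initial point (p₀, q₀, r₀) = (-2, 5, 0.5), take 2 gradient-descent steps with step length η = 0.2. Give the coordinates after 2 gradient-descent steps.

∇φ = (8p + q, p + 8q + r, q + 8r)
Step 1: at (-2, 5, 0.5), ∇φ = (-11, 38.5, 9) → (-2, 5, 0.5) − 0.2·(-11, 38.5, 9) = (0.2, -2.7, -1.3)
Step 2: at (0.2, -2.7, -1.3), ∇φ = (-1.1, -22.7, -13.1) → (0.2, -2.7, -1.3) − 0.2·(-1.1, -22.7, -13.1) = (0.42, 1.84, 1.32)

(0.42, 1.84, 1.32)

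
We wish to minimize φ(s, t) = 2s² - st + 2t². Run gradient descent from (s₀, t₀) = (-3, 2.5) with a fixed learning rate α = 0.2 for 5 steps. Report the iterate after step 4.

∇φ = (4s - t, -s + 4t)
Step 1: at (-3, 2.5), ∇φ = (-14.5, 13) → (-3, 2.5) − 0.2·(-14.5, 13) = (-0.1, -0.1)
Step 2: at (-0.1, -0.1), ∇φ = (-0.3, -0.3) → (-0.1, -0.1) − 0.2·(-0.3, -0.3) = (-0.04, -0.04)
Step 3: at (-0.04, -0.04), ∇φ = (-0.12, -0.12) → (-0.04, -0.04) − 0.2·(-0.12, -0.12) = (-0.016, -0.016)
Step 4: at (-0.016, -0.016), ∇φ = (-0.048, -0.048) → (-0.016, -0.016) − 0.2·(-0.048, -0.048) = (-0.0064, -0.0064)

(-0.0064, -0.0064)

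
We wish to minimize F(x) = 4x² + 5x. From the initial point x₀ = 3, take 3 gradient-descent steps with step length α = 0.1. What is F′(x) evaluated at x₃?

F′(x) = 8x + 5
x₁ = 3 − 0.1·29 = 0.1
x₂ = 0.1 − 0.1·5.8 = -0.48
x₃ = -0.48 − 0.1·1.16 = -0.596
F′(x) at (-0.596) = 0.232

0.232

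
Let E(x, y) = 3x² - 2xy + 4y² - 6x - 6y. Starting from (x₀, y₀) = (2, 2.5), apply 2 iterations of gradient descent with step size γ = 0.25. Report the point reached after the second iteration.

∇E = (6x - 2y - 6, -2x + 8y - 6)
Step 1: at (2, 2.5), ∇E = (1, 10) → (2, 2.5) − 0.25·(1, 10) = (1.75, 0)
Step 2: at (1.75, 0), ∇E = (4.5, -9.5) → (1.75, 0) − 0.25·(4.5, -9.5) = (0.625, 2.375)

(0.625, 2.375)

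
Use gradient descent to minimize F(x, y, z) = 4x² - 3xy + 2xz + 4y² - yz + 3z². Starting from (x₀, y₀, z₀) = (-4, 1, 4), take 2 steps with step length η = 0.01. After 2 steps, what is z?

∇F = (8x - 3y + 2z, -3x + 8y - z, 2x - y + 6z)
(x₁, y₁, z₁) = (-4, 1, 4) − 0.01·(-27, 16, 15) = (-3.73, 0.84, 3.85)
(x₂, y₂, z₂) = (-3.73, 0.84, 3.85) − 0.01·(-24.66, 14.06, 14.8) = (-3.4834, 0.6994, 3.702)
z = 3.702

3.702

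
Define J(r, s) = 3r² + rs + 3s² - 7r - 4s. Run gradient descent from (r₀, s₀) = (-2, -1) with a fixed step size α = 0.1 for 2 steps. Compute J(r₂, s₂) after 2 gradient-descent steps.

∇J = (6r + s - 7, r + 6s - 4)
(r₁, s₁) = (-2, -1) − 0.1·(-20, -12) = (0, 0.2)
(r₂, s₂) = (0, 0.2) − 0.1·(-6.8, -2.8) = (0.68, 0.48)
J(0.68, 0.48) = -4.2752

-4.2752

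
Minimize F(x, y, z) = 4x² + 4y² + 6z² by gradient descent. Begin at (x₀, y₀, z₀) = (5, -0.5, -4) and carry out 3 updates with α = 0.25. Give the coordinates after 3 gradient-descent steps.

(-5, 0.5, 32)

∇F = (8x, 8y, 12z)
(x₁, y₁, z₁) = (5, -0.5, -4) − 0.25·(40, -4, -48) = (-5, 0.5, 8)
(x₂, y₂, z₂) = (-5, 0.5, 8) − 0.25·(-40, 4, 96) = (5, -0.5, -16)
(x₃, y₃, z₃) = (5, -0.5, -16) − 0.25·(40, -4, -192) = (-5, 0.5, 32)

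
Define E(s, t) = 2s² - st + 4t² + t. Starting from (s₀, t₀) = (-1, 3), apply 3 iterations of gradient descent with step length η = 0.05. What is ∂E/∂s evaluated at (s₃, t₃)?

-1.69525

∇E = (4s - t, -s + 8t + 1)
(s₁, t₁) = (-1, 3) − 0.05·(-7, 26) = (-0.65, 1.7)
(s₂, t₂) = (-0.65, 1.7) − 0.05·(-4.3, 15.25) = (-0.435, 0.9375)
(s₃, t₃) = (-0.435, 0.9375) − 0.05·(-2.6775, 8.935) = (-0.301125, 0.49075)
∂E/∂s at (-0.301125, 0.49075) = -1.69525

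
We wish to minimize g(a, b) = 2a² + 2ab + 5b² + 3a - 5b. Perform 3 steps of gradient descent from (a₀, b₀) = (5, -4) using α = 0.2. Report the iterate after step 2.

(-1.4, -2.8)

∇g = (4a + 2b + 3, 2a + 10b - 5)
(a₁, b₁) = (5, -4) − 0.2·(15, -35) = (2, 3)
(a₂, b₂) = (2, 3) − 0.2·(17, 29) = (-1.4, -2.8)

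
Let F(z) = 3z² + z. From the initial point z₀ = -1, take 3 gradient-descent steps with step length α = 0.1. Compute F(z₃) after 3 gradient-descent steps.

-0.0748

F′(z) = 6z + 1
Step 1: F′(-1) = -5; z₁ = -1 − 0.1·(-5) = -0.5
Step 2: F′(-0.5) = -2; z₂ = -0.5 − 0.1·(-2) = -0.3
Step 3: F′(-0.3) = -0.8; z₃ = -0.3 − 0.1·(-0.8) = -0.22
F(-0.22) = -0.0748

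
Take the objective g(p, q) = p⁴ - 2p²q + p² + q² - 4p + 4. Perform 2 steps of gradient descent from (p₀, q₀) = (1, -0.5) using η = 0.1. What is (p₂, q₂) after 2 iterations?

∇g = (4p³ - 4pq + 2p - 4, -2p² + 2q)
Step 1: at (1, -0.5), ∇g = (4, -3) → (1, -0.5) − 0.1·(4, -3) = (0.6, -0.2)
Step 2: at (0.6, -0.2), ∇g = (-1.456, -1.12) → (0.6, -0.2) − 0.1·(-1.456, -1.12) = (0.7456, -0.088)

(0.7456, -0.088)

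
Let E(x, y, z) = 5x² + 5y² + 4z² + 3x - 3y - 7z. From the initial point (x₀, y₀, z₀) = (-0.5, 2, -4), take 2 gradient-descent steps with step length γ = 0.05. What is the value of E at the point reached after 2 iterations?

∇E = (10x + 3, 10y - 3, 8z - 7)
(x₁, y₁, z₁) = (-0.5, 2, -4) − 0.05·(-2, 17, -39) = (-0.4, 1.15, -2.05)
(x₂, y₂, z₂) = (-0.4, 1.15, -2.05) − 0.05·(-1, 8.5, -23.4) = (-0.35, 0.725, -0.88)
E(-0.35, 0.725, -0.88) = 9.273225

9.273225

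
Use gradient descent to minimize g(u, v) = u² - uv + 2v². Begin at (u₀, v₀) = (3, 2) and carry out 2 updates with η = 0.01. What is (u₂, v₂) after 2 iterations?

(2.9203, 1.9016)

∇g = (2u - v, -u + 4v)
Step 1: at (3, 2), ∇g = (4, 5) → (3, 2) − 0.01·(4, 5) = (2.96, 1.95)
Step 2: at (2.96, 1.95), ∇g = (3.97, 4.84) → (2.96, 1.95) − 0.01·(3.97, 4.84) = (2.9203, 1.9016)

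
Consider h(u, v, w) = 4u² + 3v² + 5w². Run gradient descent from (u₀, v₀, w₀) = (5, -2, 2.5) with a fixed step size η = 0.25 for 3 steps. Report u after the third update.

-5

∇h = (8u, 6v, 10w)
(u₁, v₁, w₁) = (5, -2, 2.5) − 0.25·(40, -12, 25) = (-5, 1, -3.75)
(u₂, v₂, w₂) = (-5, 1, -3.75) − 0.25·(-40, 6, -37.5) = (5, -0.5, 5.625)
(u₃, v₃, w₃) = (5, -0.5, 5.625) − 0.25·(40, -3, 56.25) = (-5, 0.25, -8.4375)
u = -5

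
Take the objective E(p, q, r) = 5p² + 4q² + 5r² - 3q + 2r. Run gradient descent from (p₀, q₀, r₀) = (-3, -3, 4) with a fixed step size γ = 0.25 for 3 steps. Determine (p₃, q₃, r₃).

∇E = (10p, 8q - 3, 10r + 2)
(p₁, q₁, r₁) = (-3, -3, 4) − 0.25·(-30, -27, 42) = (4.5, 3.75, -6.5)
(p₂, q₂, r₂) = (4.5, 3.75, -6.5) − 0.25·(45, 27, -63) = (-6.75, -3, 9.25)
(p₃, q₃, r₃) = (-6.75, -3, 9.25) − 0.25·(-67.5, -27, 94.5) = (10.125, 3.75, -14.375)

(10.125, 3.75, -14.375)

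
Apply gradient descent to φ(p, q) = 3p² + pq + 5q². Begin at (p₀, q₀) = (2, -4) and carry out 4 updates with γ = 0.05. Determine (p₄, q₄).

(0.6711125, -0.358825)

∇φ = (6p + q, p + 10q)
Step 1: at (2, -4), ∇φ = (8, -38) → (2, -4) − 0.05·(8, -38) = (1.6, -2.1)
Step 2: at (1.6, -2.1), ∇φ = (7.5, -19.4) → (1.6, -2.1) − 0.05·(7.5, -19.4) = (1.225, -1.13)
Step 3: at (1.225, -1.13), ∇φ = (6.22, -10.075) → (1.225, -1.13) − 0.05·(6.22, -10.075) = (0.914, -0.62625)
Step 4: at (0.914, -0.62625), ∇φ = (4.85775, -5.3485) → (0.914, -0.62625) − 0.05·(4.85775, -5.3485) = (0.6711125, -0.358825)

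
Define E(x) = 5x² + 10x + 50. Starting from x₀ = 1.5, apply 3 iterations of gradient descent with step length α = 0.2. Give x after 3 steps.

-3.5

E′(x) = 10x + 10
x₁ = 1.5 − 0.2·25 = -3.5
x₂ = -3.5 − 0.2·(-25) = 1.5
x₃ = 1.5 − 0.2·25 = -3.5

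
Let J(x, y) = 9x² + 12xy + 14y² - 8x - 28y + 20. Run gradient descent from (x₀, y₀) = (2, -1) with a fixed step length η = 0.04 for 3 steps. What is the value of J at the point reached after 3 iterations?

∇J = (18x + 12y - 8, 12x + 28y - 28)
Step 1: at (2, -1), ∇J = (16, -32) → (2, -1) − 0.04·(16, -32) = (1.36, 0.28)
Step 2: at (1.36, 0.28), ∇J = (19.84, -3.84) → (1.36, 0.28) − 0.04·(19.84, -3.84) = (0.5664, 0.4336)
Step 3: at (0.5664, 0.4336), ∇J = (7.3984, -9.0624) → (0.5664, 0.4336) − 0.04·(7.3984, -9.0624) = (0.270464, 0.796096)
J(0.270464, 0.796096) = 7.660504457216

7.660504457216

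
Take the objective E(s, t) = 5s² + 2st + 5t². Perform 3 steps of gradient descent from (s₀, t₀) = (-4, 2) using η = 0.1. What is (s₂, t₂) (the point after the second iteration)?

(-0.16, 0.08)

∇E = (10s + 2t, 2s + 10t)
Step 1: at (-4, 2), ∇E = (-36, 12) → (-4, 2) − 0.1·(-36, 12) = (-0.4, 0.8)
Step 2: at (-0.4, 0.8), ∇E = (-2.4, 7.2) → (-0.4, 0.8) − 0.1·(-2.4, 7.2) = (-0.16, 0.08)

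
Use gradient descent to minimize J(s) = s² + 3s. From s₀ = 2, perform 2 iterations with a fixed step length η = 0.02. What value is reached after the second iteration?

J′(s) = 2s + 3
Step 1: J′(2) = 7; s₁ = 2 − 0.02·7 = 1.86
Step 2: J′(1.86) = 6.72; s₂ = 1.86 − 0.02·6.72 = 1.7256

1.7256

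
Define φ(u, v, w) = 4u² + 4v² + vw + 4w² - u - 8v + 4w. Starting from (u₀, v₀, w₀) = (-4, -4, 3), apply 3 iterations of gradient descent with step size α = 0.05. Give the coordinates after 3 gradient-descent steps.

(-0.766, -0.237375, 0.4415)

∇φ = (8u - 1, 8v + w - 8, v + 8w + 4)
Step 1: at (-4, -4, 3), ∇φ = (-33, -37, 24) → (-4, -4, 3) − 0.05·(-33, -37, 24) = (-2.35, -2.15, 1.8)
Step 2: at (-2.35, -2.15, 1.8), ∇φ = (-19.8, -23.4, 16.25) → (-2.35, -2.15, 1.8) − 0.05·(-19.8, -23.4, 16.25) = (-1.36, -0.98, 0.9875)
Step 3: at (-1.36, -0.98, 0.9875), ∇φ = (-11.88, -14.8525, 10.92) → (-1.36, -0.98, 0.9875) − 0.05·(-11.88, -14.8525, 10.92) = (-0.766, -0.237375, 0.4415)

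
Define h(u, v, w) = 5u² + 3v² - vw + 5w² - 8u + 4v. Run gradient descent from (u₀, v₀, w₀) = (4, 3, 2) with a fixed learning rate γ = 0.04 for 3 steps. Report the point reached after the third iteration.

∇h = (10u - 8, 6v - w + 4, -v + 10w)
(u₁, v₁, w₁) = (4, 3, 2) − 0.04·(32, 20, 17) = (2.72, 2.2, 1.32)
(u₂, v₂, w₂) = (2.72, 2.2, 1.32) − 0.04·(19.2, 15.88, 11) = (1.952, 1.5648, 0.88)
(u₃, v₃, w₃) = (1.952, 1.5648, 0.88) − 0.04·(11.52, 12.5088, 7.2352) = (1.4912, 1.064448, 0.590592)

(1.4912, 1.064448, 0.590592)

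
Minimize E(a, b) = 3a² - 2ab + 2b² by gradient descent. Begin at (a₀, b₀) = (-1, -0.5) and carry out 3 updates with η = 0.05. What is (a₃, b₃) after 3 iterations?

∇E = (6a - 2b, -2a + 4b)
Step 1: at (-1, -0.5), ∇E = (-5, 0) → (-1, -0.5) − 0.05·(-5, 0) = (-0.75, -0.5)
Step 2: at (-0.75, -0.5), ∇E = (-3.5, -0.5) → (-0.75, -0.5) − 0.05·(-3.5, -0.5) = (-0.575, -0.475)
Step 3: at (-0.575, -0.475), ∇E = (-2.5, -0.75) → (-0.575, -0.475) − 0.05·(-2.5, -0.75) = (-0.45, -0.4375)

(-0.45, -0.4375)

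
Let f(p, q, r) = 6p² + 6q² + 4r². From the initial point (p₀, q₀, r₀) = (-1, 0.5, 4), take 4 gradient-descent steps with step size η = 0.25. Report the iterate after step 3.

(8, -4, -4)

∇f = (12p, 12q, 8r)
(p₁, q₁, r₁) = (-1, 0.5, 4) − 0.25·(-12, 6, 32) = (2, -1, -4)
(p₂, q₂, r₂) = (2, -1, -4) − 0.25·(24, -12, -32) = (-4, 2, 4)
(p₃, q₃, r₃) = (-4, 2, 4) − 0.25·(-48, 24, 32) = (8, -4, -4)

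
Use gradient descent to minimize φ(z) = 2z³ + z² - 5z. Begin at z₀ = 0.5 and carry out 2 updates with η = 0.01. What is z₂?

φ′(z) = 6z² + 2z - 5
z₁ = 0.5 − 0.01·(-2.5) = 0.525
z₂ = 0.525 − 0.01·(-2.29625) = 0.5479625

0.5479625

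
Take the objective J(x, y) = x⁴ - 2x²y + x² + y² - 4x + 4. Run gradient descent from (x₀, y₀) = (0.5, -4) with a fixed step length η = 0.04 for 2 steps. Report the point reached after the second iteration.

∇J = (4x³ - 4xy + 2x - 4, -2x² + 2y)
Step 1: at (0.5, -4), ∇J = (5.5, -8.5) → (0.5, -4) − 0.04·(5.5, -8.5) = (0.28, -3.66)
Step 2: at (0.28, -3.66), ∇J = (0.747008, -7.4768) → (0.28, -3.66) − 0.04·(0.747008, -7.4768) = (0.25011968, -3.360928)

(0.25011968, -3.360928)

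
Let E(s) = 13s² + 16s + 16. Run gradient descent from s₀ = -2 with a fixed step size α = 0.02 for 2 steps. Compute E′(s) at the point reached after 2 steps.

E′(s) = 26s + 16
Step 1: E′(-2) = -36; s₁ = -2 − 0.02·(-36) = -1.28
Step 2: E′(-1.28) = -17.28; s₂ = -1.28 − 0.02·(-17.28) = -0.9344
E′(s) at (-0.9344) = -8.2944

-8.2944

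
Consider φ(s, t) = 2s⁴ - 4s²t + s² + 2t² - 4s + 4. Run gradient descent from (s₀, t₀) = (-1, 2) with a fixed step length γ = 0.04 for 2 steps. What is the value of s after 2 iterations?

∇φ = (8s³ - 8st + 2s - 4, -4s² + 4t)
(s₁, t₁) = (-1, 2) − 0.04·(2, 4) = (-1.08, 1.84)
(s₂, t₂) = (-1.08, 1.84) − 0.04·(-0.340096, 2.6944) = (-1.06639616, 1.732224)
s = -1.06639616

-1.06639616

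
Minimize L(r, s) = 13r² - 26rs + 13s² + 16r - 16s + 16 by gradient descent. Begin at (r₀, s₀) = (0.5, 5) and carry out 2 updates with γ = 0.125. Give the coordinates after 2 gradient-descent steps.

∇L = (26r - 26s + 16, -26r + 26s - 16)
Step 1: at (0.5, 5), ∇L = (-101, 101) → (0.5, 5) − 0.125·(-101, 101) = (13.125, -7.625)
Step 2: at (13.125, -7.625), ∇L = (555.5, -555.5) → (13.125, -7.625) − 0.125·(555.5, -555.5) = (-56.3125, 61.8125)

(-56.3125, 61.8125)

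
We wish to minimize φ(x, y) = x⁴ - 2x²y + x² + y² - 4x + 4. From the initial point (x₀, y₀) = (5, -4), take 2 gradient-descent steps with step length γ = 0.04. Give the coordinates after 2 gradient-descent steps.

(991.38700544, 25.657088)

∇φ = (4x³ - 4xy + 2x - 4, -2x² + 2y)
Step 1: at (5, -4), ∇φ = (586, -58) → (5, -4) − 0.04·(586, -58) = (-18.44, -1.68)
Step 2: at (-18.44, -1.68), ∇φ = (-25245.675136, -683.4272) → (-18.44, -1.68) − 0.04·(-25245.675136, -683.4272) = (991.38700544, 25.657088)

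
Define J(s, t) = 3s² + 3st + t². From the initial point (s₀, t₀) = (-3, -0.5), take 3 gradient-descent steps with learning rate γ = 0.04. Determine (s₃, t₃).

∇J = (6s + 3t, 3s + 2t)
Step 1: at (-3, -0.5), ∇J = (-19.5, -10) → (-3, -0.5) − 0.04·(-19.5, -10) = (-2.22, -0.1)
Step 2: at (-2.22, -0.1), ∇J = (-13.62, -6.86) → (-2.22, -0.1) − 0.04·(-13.62, -6.86) = (-1.6752, 0.1744)
Step 3: at (-1.6752, 0.1744), ∇J = (-9.528, -4.6768) → (-1.6752, 0.1744) − 0.04·(-9.528, -4.6768) = (-1.29408, 0.361472)

(-1.29408, 0.361472)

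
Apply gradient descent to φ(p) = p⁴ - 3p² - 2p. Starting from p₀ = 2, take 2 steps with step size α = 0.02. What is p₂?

φ′(p) = 4p³ - 6p - 2
p₁ = 2 − 0.02·18 = 1.64
p₂ = 1.64 − 0.02·5.803776 = 1.52392448

1.52392448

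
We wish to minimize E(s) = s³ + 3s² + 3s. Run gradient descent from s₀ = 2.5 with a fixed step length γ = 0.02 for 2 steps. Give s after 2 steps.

E′(s) = 3s² + 6s + 3
Step 1: E′(2.5) = 36.75; s₁ = 2.5 − 0.02·36.75 = 1.765
Step 2: E′(1.765) = 22.935675; s₂ = 1.765 − 0.02·22.935675 = 1.3062865

1.3062865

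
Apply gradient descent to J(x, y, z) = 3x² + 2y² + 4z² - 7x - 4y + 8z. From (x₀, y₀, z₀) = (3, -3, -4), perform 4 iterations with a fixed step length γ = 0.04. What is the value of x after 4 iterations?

∇J = (6x - 7, 4y - 4, 8z + 8)
Step 1: at (3, -3, -4), ∇J = (11, -16, -24) → (3, -3, -4) − 0.04·(11, -16, -24) = (2.56, -2.36, -3.04)
Step 2: at (2.56, -2.36, -3.04), ∇J = (8.36, -13.44, -16.32) → (2.56, -2.36, -3.04) − 0.04·(8.36, -13.44, -16.32) = (2.2256, -1.8224, -2.3872)
Step 3: at (2.2256, -1.8224, -2.3872), ∇J = (6.3536, -11.2896, -11.0976) → (2.2256, -1.8224, -2.3872) − 0.04·(6.3536, -11.2896, -11.0976) = (1.971456, -1.370816, -1.943296)
Step 4: at (1.971456, -1.370816, -1.943296), ∇J = (4.828736, -9.483264, -7.546368) → (1.971456, -1.370816, -1.943296) − 0.04·(4.828736, -9.483264, -7.546368) = (1.77830656, -0.99148544, -1.64144128)
x = 1.77830656

1.77830656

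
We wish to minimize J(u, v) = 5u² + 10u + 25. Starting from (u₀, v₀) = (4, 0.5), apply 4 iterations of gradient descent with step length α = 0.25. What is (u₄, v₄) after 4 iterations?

∇J = (10u + 10, 0)
(u₁, v₁) = (4, 0.5) − 0.25·(50, 0) = (-8.5, 0.5)
(u₂, v₂) = (-8.5, 0.5) − 0.25·(-75, 0) = (10.25, 0.5)
(u₃, v₃) = (10.25, 0.5) − 0.25·(112.5, 0) = (-17.875, 0.5)
(u₄, v₄) = (-17.875, 0.5) − 0.25·(-168.75, 0) = (24.3125, 0.5)

(24.3125, 0.5)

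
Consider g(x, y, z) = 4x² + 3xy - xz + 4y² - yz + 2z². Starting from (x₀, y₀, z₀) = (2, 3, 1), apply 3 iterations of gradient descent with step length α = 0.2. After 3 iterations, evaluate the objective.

236.915456

∇g = (8x + 3y - z, 3x + 8y - z, -x - y + 4z)
(x₁, y₁, z₁) = (2, 3, 1) − 0.2·(24, 29, -1) = (-2.8, -2.8, 1.2)
(x₂, y₂, z₂) = (-2.8, -2.8, 1.2) − 0.2·(-32, -32, 10.4) = (3.6, 3.6, -0.88)
(x₃, y₃, z₃) = (3.6, 3.6, -0.88) − 0.2·(40.48, 40.48, -10.72) = (-4.496, -4.496, 1.264)
g(-4.496, -4.496, 1.264) = 236.915456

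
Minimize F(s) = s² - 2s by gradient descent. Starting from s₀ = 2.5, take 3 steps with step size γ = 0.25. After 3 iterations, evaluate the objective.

F′(s) = 2s - 2
s₁ = 2.5 − 0.25·3 = 1.75
s₂ = 1.75 − 0.25·1.5 = 1.375
s₃ = 1.375 − 0.25·0.75 = 1.1875
F(1.1875) = -0.96484375

-0.96484375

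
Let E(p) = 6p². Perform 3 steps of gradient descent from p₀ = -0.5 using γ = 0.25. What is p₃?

E′(p) = 12p
p₁ = -0.5 − 0.25·(-6) = 1
p₂ = 1 − 0.25·12 = -2
p₃ = -2 − 0.25·(-24) = 4

4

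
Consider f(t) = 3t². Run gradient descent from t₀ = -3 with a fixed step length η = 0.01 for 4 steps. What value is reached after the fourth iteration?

-2.34224688

f′(t) = 6t
t₁ = -3 − 0.01·(-18) = -2.82
t₂ = -2.82 − 0.01·(-16.92) = -2.6508
t₃ = -2.6508 − 0.01·(-15.9048) = -2.491752
t₄ = -2.491752 − 0.01·(-14.950512) = -2.34224688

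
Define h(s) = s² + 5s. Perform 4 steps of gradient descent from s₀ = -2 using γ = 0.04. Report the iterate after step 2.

h′(s) = 2s + 5
Step 1: h′(-2) = 1; s₁ = -2 − 0.04·1 = -2.04
Step 2: h′(-2.04) = 0.92; s₂ = -2.04 − 0.04·0.92 = -2.0768

-2.0768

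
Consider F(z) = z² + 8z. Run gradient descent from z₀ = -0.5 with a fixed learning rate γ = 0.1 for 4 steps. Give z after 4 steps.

F′(z) = 2z + 8
Step 1: F′(-0.5) = 7; z₁ = -0.5 − 0.1·7 = -1.2
Step 2: F′(-1.2) = 5.6; z₂ = -1.2 − 0.1·5.6 = -1.76
Step 3: F′(-1.76) = 4.48; z₃ = -1.76 − 0.1·4.48 = -2.208
Step 4: F′(-2.208) = 3.584; z₄ = -2.208 − 0.1·3.584 = -2.5664

-2.5664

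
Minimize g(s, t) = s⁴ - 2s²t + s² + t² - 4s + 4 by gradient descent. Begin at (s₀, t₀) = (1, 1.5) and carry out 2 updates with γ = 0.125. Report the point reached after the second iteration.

∇g = (4s³ - 4st + 2s - 4, -2s² + 2t)
Step 1: at (1, 1.5), ∇g = (-4, 1) → (1, 1.5) − 0.125·(-4, 1) = (1.5, 1.375)
Step 2: at (1.5, 1.375), ∇g = (4.25, -1.75) → (1.5, 1.375) − 0.125·(4.25, -1.75) = (0.96875, 1.59375)

(0.96875, 1.59375)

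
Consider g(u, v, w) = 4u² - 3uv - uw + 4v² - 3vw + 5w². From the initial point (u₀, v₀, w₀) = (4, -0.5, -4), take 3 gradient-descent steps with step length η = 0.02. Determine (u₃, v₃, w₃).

(2.1487, -0.281616, -1.952132)

∇g = (8u - 3v - w, -3u + 8v - 3w, -u - 3v + 10w)
(u₁, v₁, w₁) = (4, -0.5, -4) − 0.02·(37.5, -4, -42.5) = (3.25, -0.42, -3.15)
(u₂, v₂, w₂) = (3.25, -0.42, -3.15) − 0.02·(30.41, -3.66, -33.49) = (2.6418, -0.3468, -2.4802)
(u₃, v₃, w₃) = (2.6418, -0.3468, -2.4802) − 0.02·(24.655, -3.2592, -26.4034) = (2.1487, -0.281616, -1.952132)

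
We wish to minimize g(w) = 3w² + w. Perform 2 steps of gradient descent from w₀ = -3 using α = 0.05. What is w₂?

-1.555

g′(w) = 6w + 1
w₁ = -3 − 0.05·(-17) = -2.15
w₂ = -2.15 − 0.05·(-11.9) = -1.555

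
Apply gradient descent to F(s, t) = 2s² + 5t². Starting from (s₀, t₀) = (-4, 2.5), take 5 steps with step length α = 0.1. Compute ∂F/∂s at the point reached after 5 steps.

∇F = (4s, 10t)
(s₁, t₁) = (-4, 2.5) − 0.1·(-16, 25) = (-2.4, 0)
(s₂, t₂) = (-2.4, 0) − 0.1·(-9.6, 0) = (-1.44, 0)
(s₃, t₃) = (-1.44, 0) − 0.1·(-5.76, 0) = (-0.864, 0)
(s₄, t₄) = (-0.864, 0) − 0.1·(-3.456, 0) = (-0.5184, 0)
(s₅, t₅) = (-0.5184, 0) − 0.1·(-2.0736, 0) = (-0.31104, 0)
∂F/∂s at (-0.31104, 0) = -1.24416

-1.24416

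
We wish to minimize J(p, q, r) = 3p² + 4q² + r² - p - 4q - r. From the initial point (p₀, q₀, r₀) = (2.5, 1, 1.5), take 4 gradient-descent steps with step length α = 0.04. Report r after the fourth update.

∇J = (6p - 1, 8q - 4, 2r - 1)
(p₁, q₁, r₁) = (2.5, 1, 1.5) − 0.04·(14, 4, 2) = (1.94, 0.84, 1.42)
(p₂, q₂, r₂) = (1.94, 0.84, 1.42) − 0.04·(10.64, 2.72, 1.84) = (1.5144, 0.7312, 1.3464)
(p₃, q₃, r₃) = (1.5144, 0.7312, 1.3464) − 0.04·(8.0864, 1.8496, 1.6928) = (1.190944, 0.657216, 1.278688)
(p₄, q₄, r₄) = (1.190944, 0.657216, 1.278688) − 0.04·(6.145664, 1.257728, 1.557376) = (0.94511744, 0.60690688, 1.21639296)
r = 1.21639296

1.21639296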